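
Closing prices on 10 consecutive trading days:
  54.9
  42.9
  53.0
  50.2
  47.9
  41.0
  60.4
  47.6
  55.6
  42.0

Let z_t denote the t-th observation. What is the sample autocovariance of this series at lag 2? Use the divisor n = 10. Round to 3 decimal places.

8.202

Mean z̄ = (54.9 + 42.9 + 53.0 + 50.2 + 47.9 + 41.0 + 60.4 + 47.6 + 55.6 + 42.0)/10 = 49.5500
Σ_{t=1}^{8}(z_t−z̄)(z_{t+2}−z̄) = 82.0200
γ_2 = 82.0200 / 10 = 8.202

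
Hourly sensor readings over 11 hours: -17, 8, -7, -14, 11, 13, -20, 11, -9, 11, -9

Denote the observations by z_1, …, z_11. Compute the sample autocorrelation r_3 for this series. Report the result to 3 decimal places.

0.115

Mean z̄ = (-17 + 8 − 7 − 14 + 11 + 13 − 20 + 11 − 9 + 11 − 9)/11 = -2.0000
Numerator Σ_{t=1}^{8}(z_t−z̄)(z_{t+3}−z̄) = 190.0000
Denominator Σ(z_t−z̄)² = 1648.0000
r_3 = 190.0000 / 1648.0000 = 0.115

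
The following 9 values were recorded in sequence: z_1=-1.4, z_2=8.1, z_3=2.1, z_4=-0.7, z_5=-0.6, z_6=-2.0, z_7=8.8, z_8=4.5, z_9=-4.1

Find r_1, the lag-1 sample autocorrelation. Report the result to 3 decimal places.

Mean z̄ = (-1.4 + 8.1 + 2.1 − 0.7 − 0.6 − 2.0 + 8.8 + 4.5 − 4.1)/9 = 1.6333
Numerator Σ_{t=1}^{8}(z_t−z̄)(z_{t+1}−z̄) = -26.2911
Denominator Σ(z_t−z̄)² = 167.3200
r_1 = -26.2911 / 167.3200 = -0.157

-0.157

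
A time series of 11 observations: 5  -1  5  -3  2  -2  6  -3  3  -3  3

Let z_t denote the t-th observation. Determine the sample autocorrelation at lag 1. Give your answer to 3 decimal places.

Mean z̄ = (5 − 1 + 5 − 3 + 2 − 2 + 6 − 3 + 3 − 3 + 3)/11 = 1.0909
Numerator Σ_{t=1}^{10}(z_t−z̄)(z_{t+1}−z̄) = -97.5537
Denominator Σ(z_t−z̄)² = 126.9091
r_1 = -97.5537 / 126.9091 = -0.769

-0.769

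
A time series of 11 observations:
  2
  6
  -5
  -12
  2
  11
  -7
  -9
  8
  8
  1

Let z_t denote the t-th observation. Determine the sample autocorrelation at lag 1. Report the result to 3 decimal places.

Mean z̄ = (2 + 6 − 5 − 12 + 2 + 11 − 7 − 9 + 8 + 8 + 1)/11 = 0.4545
Numerator Σ_{t=1}^{10}(z_t−z̄)(z_{t+1}−z̄) = 24.8843
Denominator Σ(z_t−z̄)² = 590.7273
r_1 = 24.8843 / 590.7273 = 0.042

0.042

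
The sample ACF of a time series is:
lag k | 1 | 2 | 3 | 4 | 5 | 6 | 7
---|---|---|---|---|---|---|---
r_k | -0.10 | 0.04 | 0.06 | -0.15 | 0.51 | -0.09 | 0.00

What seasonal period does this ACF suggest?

5

The largest autocorrelation is r_5 = 0.51; the remaining lags stay at or below 0.06.
The dominant spike at lag 5 indicates a seasonal period of 5.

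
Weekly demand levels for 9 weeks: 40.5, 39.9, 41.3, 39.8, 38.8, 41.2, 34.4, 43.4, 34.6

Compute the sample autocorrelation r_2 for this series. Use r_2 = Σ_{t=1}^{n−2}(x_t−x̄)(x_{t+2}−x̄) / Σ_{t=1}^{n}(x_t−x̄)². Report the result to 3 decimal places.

0.494

Mean x̄ = (40.5 + 39.9 + 41.3 + 39.8 + 38.8 + 41.2 + 34.4 + 43.4 + 34.6)/9 = 39.3222
Numerator Σ_{t=1}^{7}(x_t−x̄)(x_{t+2}−x̄) = 35.9412
Denominator Σ(x_t−x̄)² = 72.8156
r_2 = 35.9412 / 72.8156 = 0.494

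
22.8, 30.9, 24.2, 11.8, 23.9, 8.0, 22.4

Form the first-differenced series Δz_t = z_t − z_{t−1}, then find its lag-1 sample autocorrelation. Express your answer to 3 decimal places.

First differences Δz: 8.1, -6.7, -12.4, 12.1, -15.9, 14.4
Mean of differences = -0.0667
Numerator Σ(Δz_t−Δz̄)(Δz_{t+1}−Δz̄) = -544.1111
Denominator Σ(Δz_t−Δz̄)² = 870.8133
r_1(Δz) = -544.1111 / 870.8133 = -0.625

-0.625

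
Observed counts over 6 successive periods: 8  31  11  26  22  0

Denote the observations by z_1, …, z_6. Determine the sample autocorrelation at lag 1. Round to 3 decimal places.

-0.411

Mean z̄ = (8 + 31 + 11 + 26 + 22 + 0)/6 = 16.3333
Deviations from mean: -8.3333, 14.6667, -5.3333, 9.6667, 5.6667, -16.3333
Σ(z_t−z̄)(z_{t+1}−z̄) = (-122.2222) + (-78.2222) + (-51.5556) + (54.7778) + (-92.5556) = -289.7778
Denominator Σ(z_t−z̄)² = 705.3333
r_1 = -289.7778 / 705.3333 = -0.411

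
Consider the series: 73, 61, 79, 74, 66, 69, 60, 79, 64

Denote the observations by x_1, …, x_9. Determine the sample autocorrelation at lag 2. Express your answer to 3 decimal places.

0.096

Mean x̄ = (73 + 61 + 79 + 74 + 66 + 69 + 60 + 79 + 64)/9 = 69.4444
Σ(x_t−x̄)(x_{t+2}−x̄) = (33.9753) + (-38.4691) + (-32.9136) + (-2.0247) + (32.5309) + (-4.2469) + (51.4198) = 40.2716
Denominator Σ(x_t−x̄)² = 418.2222
r_2 = 40.2716 / 418.2222 = 0.096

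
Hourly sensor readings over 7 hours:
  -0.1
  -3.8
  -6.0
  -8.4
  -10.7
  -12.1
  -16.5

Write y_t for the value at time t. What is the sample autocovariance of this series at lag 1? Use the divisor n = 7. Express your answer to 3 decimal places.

12.500

Mean ȳ = (-0.1 − 3.8 − 6.0 − 8.4 − 10.7 − 12.1 − 16.5)/7 = -8.2286
Σ_{t=1}^{6}(y_t−ȳ)(y_{t+1}−ȳ) = 87.4992
γ_1 = 87.4992 / 7 = 12.500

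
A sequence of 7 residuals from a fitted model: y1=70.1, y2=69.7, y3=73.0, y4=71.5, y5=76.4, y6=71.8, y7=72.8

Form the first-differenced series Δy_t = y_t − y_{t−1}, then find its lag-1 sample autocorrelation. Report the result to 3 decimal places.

First differences Δy: -0.4, 3.3, -1.5, 4.9, -4.6, 1.0
Mean of differences = 0.4500
Numerator Σ(Δy_t−Δȳ)(Δy_{t+1}−Δȳ) = -41.9075
Denominator Σ(Δy_t−Δȳ)² = 58.2550
r_1(Δy) = -41.9075 / 58.2550 = -0.719

-0.719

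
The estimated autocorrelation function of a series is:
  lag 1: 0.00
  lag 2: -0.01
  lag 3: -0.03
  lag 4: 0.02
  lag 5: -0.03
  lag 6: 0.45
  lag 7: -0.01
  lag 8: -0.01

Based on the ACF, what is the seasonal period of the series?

6

The largest autocorrelation is r_6 = 0.45; the remaining lags stay at or below 0.02.
The dominant spike at lag 6 indicates a seasonal period of 6.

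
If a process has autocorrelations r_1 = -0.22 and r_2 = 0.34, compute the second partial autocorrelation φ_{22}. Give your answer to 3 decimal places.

φ_{22} = (r_2 − r_1²) / (1 − r_1²)
r_1² = (-0.22)² = 0.0484
Numerator = 0.34 − 0.0484 = 0.2916; denominator = 1 − 0.0484 = 0.9516
φ_{22} = 0.2916 / 0.9516 = 0.306

0.306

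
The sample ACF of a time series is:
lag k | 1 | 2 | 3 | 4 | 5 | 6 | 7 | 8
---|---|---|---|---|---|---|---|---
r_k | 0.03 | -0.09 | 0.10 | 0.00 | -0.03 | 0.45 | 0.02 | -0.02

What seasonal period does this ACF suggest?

The largest autocorrelation is r_6 = 0.45; the remaining lags stay at or below 0.10.
The dominant spike at lag 6 indicates a seasonal period of 6.

6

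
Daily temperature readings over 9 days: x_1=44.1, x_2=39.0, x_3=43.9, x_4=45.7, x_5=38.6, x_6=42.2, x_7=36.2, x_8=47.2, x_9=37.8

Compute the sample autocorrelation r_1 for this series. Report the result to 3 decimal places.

Mean x̄ = (44.1 + 39.0 + 43.9 + 45.7 + 38.6 + 42.2 + 36.2 + 47.2 + 37.8)/9 = 41.6333
Numerator Σ_{t=1}^{8}(x_t−x̄)(x_{t+1}−x̄) = -71.9644
Denominator Σ(x_t−x̄)² = 119.4200
r_1 = -71.9644 / 119.4200 = -0.603

-0.603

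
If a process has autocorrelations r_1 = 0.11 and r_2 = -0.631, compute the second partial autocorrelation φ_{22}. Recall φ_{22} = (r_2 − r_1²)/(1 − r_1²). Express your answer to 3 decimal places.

φ_{22} = (r_2 − r_1²) / (1 − r_1²)
r_1² = (0.11)² = 0.0121
Numerator = -0.631 − 0.0121 = -0.6431; denominator = 1 − 0.0121 = 0.9879
φ_{22} = -0.6431 / 0.9879 = -0.651

-0.651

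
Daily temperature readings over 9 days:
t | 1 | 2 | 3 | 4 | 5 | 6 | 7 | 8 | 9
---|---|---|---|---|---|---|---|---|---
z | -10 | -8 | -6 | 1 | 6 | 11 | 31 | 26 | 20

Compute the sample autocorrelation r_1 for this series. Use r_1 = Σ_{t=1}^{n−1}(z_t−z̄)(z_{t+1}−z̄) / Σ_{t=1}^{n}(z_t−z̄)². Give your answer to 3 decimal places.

0.718

Mean z̄ = (-10 − 8 − 6 + 1 + 6 + 11 + 31 + 26 + 20)/9 = 7.8889
Numerator Σ_{t=1}^{8}(z_t−z̄)(z_{t+1}−z̄) = 1317.5432
Denominator Σ(z_t−z̄)² = 1834.8889
r_1 = 1317.5432 / 1834.8889 = 0.718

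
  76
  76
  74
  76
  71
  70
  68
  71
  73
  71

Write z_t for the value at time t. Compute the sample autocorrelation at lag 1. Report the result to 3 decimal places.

0.523

Mean z̄ = (76 + 76 + 74 + 76 + 71 + 70 + 68 + 71 + 73 + 71)/10 = 72.6000
Numerator Σ_{t=1}^{9}(z_t−z̄)(z_{t+1}−z̄) = 37.8400
Denominator Σ(z_t−z̄)² = 72.4000
r_1 = 37.8400 / 72.4000 = 0.523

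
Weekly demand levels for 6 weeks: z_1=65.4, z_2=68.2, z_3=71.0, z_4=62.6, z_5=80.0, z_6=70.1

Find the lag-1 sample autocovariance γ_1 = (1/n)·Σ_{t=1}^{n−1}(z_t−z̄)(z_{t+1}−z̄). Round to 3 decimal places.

Mean z̄ = (65.4 + 68.2 + 71.0 + 62.6 + 80.0 + 70.1)/6 = 69.5500
Deviations: -4.1500, -1.3500, 1.4500, -6.9500, 10.4500, 0.5500
Σ_{t=1}^{5}(z_t−z̄)(z_{t+1}−z̄) = -73.3125
γ_1 = -73.3125 / 6 = -12.219

-12.219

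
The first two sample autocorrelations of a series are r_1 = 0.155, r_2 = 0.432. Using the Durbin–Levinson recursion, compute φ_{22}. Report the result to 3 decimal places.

0.418

φ_{22} = (r_2 − r_1²) / (1 − r_1²)
r_1² = (0.155)² = 0.024025
Numerator = 0.432 − 0.0240 = 0.4080; denominator = 1 − 0.0240 = 0.9760
φ_{22} = 0.4080 / 0.9760 = 0.418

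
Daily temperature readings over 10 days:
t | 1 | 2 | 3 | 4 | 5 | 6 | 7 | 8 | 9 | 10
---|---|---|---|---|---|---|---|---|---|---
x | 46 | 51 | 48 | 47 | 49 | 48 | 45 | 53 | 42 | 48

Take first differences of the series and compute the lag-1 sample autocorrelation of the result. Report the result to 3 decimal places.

First differences Δx: 5, -3, -1, 2, -1, -3, 8, -11, 6
Mean of differences = 0.2222
Numerator Σ(Δx_t−Δx̄)(Δx_{t+1}−Δx̄) = -189.0494
Denominator Σ(Δx_t−Δx̄)² = 269.5556
r_1(Δx) = -189.0494 / 269.5556 = -0.701

-0.701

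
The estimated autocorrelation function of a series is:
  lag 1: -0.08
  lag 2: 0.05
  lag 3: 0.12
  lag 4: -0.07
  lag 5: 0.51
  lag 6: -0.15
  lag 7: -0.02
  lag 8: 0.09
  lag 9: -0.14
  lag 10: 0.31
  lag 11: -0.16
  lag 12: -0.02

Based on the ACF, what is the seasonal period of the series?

5

The largest autocorrelation is r_5 = 0.51, with a weaker echo at lag 10 (0.31); the remaining lags stay at or below 0.12.
The dominant spike at lag 5 indicates a seasonal period of 5.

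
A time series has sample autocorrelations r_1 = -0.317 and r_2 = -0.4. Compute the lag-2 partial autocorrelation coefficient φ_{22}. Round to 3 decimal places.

φ_{22} = (r_2 − r_1²) / (1 − r_1²)
r_1² = (-0.317)² = 0.100489
Numerator = -0.4 − 0.1005 = -0.5005; denominator = 1 − 0.1005 = 0.8995
φ_{22} = -0.5005 / 0.8995 = -0.556

-0.556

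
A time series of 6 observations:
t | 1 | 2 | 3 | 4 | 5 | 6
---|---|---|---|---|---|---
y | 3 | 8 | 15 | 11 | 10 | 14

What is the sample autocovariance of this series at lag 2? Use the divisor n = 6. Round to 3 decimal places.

-5.676

Mean ȳ = (3 + 8 + 15 + 11 + 10 + 14)/6 = 10.1667
Σ_{t=1}^{4}(y_t−ȳ)(y_{t+2}−ȳ) = -34.0556
γ_2 = -34.0556 / 6 = -5.676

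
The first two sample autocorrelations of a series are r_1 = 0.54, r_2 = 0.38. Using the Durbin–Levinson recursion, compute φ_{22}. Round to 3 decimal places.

φ_{22} = (r_2 − r_1²) / (1 − r_1²)
r_1² = (0.54)² = 0.2916
Numerator = 0.38 − 0.2916 = 0.0884; denominator = 1 − 0.2916 = 0.7084
φ_{22} = 0.0884 / 0.7084 = 0.125

0.125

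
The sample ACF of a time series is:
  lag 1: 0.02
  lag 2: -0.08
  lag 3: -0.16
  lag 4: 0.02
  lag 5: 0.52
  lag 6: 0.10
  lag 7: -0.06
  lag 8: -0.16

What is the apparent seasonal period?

5

The largest autocorrelation is r_5 = 0.52; the remaining lags stay at or below 0.10.
The dominant spike at lag 5 indicates a seasonal period of 5.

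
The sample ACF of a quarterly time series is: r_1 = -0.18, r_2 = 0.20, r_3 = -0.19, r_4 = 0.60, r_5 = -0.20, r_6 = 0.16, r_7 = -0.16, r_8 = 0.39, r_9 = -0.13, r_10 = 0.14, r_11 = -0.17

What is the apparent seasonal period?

The largest autocorrelation is r_4 = 0.60, with a weaker echo at lag 8 (0.39); the remaining lags stay at or below 0.20.
The dominant spike at lag 4 indicates a seasonal period of 4.

4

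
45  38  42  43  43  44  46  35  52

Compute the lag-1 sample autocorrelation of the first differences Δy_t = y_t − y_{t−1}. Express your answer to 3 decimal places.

First differences Δy: -7, 4, 1, 0, 1, 2, -11, 17
Mean of differences = 0.8750
Numerator Σ(Δy_t−Δȳ)(Δy_{t+1}−Δȳ) = -229.1406
Denominator Σ(Δy_t−Δȳ)² = 474.8750
r_1(Δy) = -229.1406 / 474.8750 = -0.483

-0.483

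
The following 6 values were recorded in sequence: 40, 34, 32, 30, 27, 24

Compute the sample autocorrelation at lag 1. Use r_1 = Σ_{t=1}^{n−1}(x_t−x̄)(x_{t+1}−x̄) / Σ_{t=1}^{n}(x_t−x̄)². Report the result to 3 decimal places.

0.390

Mean x̄ = (40 + 34 + 32 + 30 + 27 + 24)/6 = 31.1667
Numerator Σ_{t=1}^{5}(x_t−x̄)(x_{t+1}−x̄) = 61.1389
Denominator Σ(x_t−x̄)² = 156.8333
r_1 = 61.1389 / 156.8333 = 0.390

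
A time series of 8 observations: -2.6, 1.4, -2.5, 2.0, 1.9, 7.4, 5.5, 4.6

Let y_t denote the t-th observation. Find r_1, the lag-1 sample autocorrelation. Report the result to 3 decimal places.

Mean ȳ = (-2.6 + 1.4 − 2.5 + 2.0 + 1.9 + 7.4 + 5.5 + 4.6)/8 = 2.2125
Σ(y_t−ȳ)(y_{t+1}−ȳ) = (3.9102) + (3.8289) + (1.0014) + (0.0664) + (-1.6211) + (17.0539) + (7.8489) = 32.0886
Denominator Σ(y_t−ȳ)² = 89.5888
r_1 = 32.0886 / 89.5888 = 0.358

0.358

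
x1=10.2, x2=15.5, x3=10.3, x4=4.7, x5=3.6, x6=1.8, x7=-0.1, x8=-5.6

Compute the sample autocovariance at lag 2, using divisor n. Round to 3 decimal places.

7.373

Mean x̄ = (10.2 + 15.5 + 10.3 + 4.7 + 3.6 + 1.8 − 0.1 − 5.6)/8 = 5.0500
Σ_{t=1}^{6}(x_t−x̄)(x_{t+2}−x̄) = 58.9850
γ_2 = 58.9850 / 8 = 7.373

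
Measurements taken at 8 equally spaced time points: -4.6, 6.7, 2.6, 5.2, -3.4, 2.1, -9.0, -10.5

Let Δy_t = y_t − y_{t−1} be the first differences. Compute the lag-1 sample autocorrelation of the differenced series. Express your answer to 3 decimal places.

First differences Δy: 11.3, -4.1, 2.6, -8.6, 5.5, -11.1, -1.5
Mean of differences = -0.8429
Numerator Σ(Δy_t−Δȳ)(Δy_{t+1}−Δȳ) = -184.9933
Denominator Σ(Δy_t−Δȳ)² = 375.9571
r_1(Δy) = -184.9933 / 375.9571 = -0.492

-0.492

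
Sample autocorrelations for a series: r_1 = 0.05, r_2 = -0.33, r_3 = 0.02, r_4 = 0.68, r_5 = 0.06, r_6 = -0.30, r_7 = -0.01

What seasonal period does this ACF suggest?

The largest autocorrelation is r_4 = 0.68; the remaining lags stay at or below 0.06.
The dominant spike at lag 4 indicates a seasonal period of 4.

4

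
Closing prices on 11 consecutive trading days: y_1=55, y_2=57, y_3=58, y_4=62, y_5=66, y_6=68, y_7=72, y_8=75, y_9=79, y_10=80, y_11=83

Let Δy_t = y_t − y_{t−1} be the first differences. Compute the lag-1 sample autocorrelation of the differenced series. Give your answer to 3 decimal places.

First differences Δy: 2, 1, 4, 4, 2, 4, 3, 4, 1, 3
Mean of differences = 2.8000
Numerator Σ(Δy_t−Δȳ)(Δy_{t+1}−Δȳ) = -3.2400
Denominator Σ(Δy_t−Δȳ)² = 13.6000
r_1(Δy) = -3.2400 / 13.6000 = -0.238

-0.238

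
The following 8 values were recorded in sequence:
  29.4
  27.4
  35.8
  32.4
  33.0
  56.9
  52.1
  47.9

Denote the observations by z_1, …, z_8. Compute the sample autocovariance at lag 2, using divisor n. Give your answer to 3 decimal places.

11.003

Mean z̄ = (29.4 + 27.4 + 35.8 + 32.4 + 33.0 + 56.9 + 52.1 + 47.9)/8 = 39.3625
Deviations: -9.9625, -11.9625, -3.5625, -6.9625, -6.3625, 17.5375, 12.7375, 8.5375
Σ_{t=1}^{6}(z_t−z̄)(z_{t+2}−z̄) = 88.0259
γ_2 = 88.0259 / 8 = 11.003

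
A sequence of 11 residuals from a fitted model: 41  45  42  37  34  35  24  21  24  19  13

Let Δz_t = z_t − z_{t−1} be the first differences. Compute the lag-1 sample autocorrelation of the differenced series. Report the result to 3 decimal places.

First differences Δz: 4, -3, -5, -3, 1, -11, -3, 3, -5, -6
Mean of differences = -2.8000
Numerator Σ(Δz_t−Δz̄)(Δz_{t+1}−Δz̄) = -37.6400
Denominator Σ(Δz_t−Δz̄)² = 181.6000
r_1(Δz) = -37.6400 / 181.6000 = -0.207

-0.207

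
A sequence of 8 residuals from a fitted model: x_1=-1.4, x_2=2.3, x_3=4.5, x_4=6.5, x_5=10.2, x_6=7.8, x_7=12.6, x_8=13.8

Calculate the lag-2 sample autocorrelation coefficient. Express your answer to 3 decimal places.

0.204

Mean x̄ = (-1.4 + 2.3 + 4.5 + 6.5 + 10.2 + 7.8 + 12.6 + 13.8)/8 = 7.0375
Deviations from mean: -8.4375, -4.7375, -2.5375, -0.5375, 3.1625, 0.7625, 5.5625, 6.7625
Σ(x_t−x̄)(x_{t+2}−x̄) = (21.4102) + (2.5464) + (-8.0248) + (-0.4098) + (17.5914) + (5.1564) = 38.2697
Denominator Σ(x_t−x̄)² = 187.6188
r_2 = 38.2697 / 187.6188 = 0.204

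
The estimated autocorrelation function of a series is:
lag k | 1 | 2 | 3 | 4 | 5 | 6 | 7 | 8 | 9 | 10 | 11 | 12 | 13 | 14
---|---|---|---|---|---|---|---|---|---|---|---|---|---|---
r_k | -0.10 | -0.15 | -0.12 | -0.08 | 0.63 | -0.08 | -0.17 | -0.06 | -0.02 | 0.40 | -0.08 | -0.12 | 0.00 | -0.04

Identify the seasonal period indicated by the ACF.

The largest autocorrelation is r_5 = 0.63, with a weaker echo at lag 10 (0.40); the remaining lags stay at or below 0.00.
The dominant spike at lag 5 indicates a seasonal period of 5.

5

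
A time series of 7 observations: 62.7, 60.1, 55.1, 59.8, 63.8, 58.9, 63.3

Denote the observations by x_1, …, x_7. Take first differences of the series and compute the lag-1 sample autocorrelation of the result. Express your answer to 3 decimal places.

-0.289

First differences Δx: -2.6, -5.0, 4.7, 4.0, -4.9, 4.4
Mean of differences = 0.1000
Numerator Σ(Δx_t−Δx̄)(Δx_{t+1}−Δx̄) = -32.7500
Denominator Σ(Δx_t−Δx̄)² = 113.1600
r_1(Δx) = -32.7500 / 113.1600 = -0.289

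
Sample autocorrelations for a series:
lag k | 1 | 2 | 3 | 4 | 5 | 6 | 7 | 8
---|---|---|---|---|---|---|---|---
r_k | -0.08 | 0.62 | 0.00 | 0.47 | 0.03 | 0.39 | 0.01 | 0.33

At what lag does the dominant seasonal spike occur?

2

The largest autocorrelation is r_2 = 0.62, with weaker echoes at lags 4 (0.47), 6 (0.39) and 8 (0.33); the remaining lags stay at or below 0.03.
The dominant spike at lag 2 indicates a seasonal period of 2.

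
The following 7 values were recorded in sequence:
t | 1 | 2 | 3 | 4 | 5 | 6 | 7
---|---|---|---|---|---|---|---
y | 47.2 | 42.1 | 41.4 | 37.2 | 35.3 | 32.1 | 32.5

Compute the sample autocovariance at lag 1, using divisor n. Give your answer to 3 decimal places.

14.272

Mean ȳ = (47.2 + 42.1 + 41.4 + 37.2 + 35.3 + 32.1 + 32.5)/7 = 38.2571
Σ_{t=1}^{6}(y_t−ȳ)(y_{t+1}−ȳ) = 99.9024
γ_1 = 99.9024 / 7 = 14.272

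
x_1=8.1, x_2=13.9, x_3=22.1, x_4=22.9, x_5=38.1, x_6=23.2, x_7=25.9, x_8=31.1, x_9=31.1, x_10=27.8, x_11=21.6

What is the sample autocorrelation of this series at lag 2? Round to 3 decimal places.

Mean x̄ = (8.1 + 13.9 + 22.1 + 22.9 + 38.1 + 23.2 + 25.9 + 31.1 + 31.1 + 27.8 + 21.6)/11 = 24.1636
Numerator Σ_{t=1}^{9}(x_t−x̄)(x_{t+2}−x̄) = 55.5764
Denominator Σ(x_t−x̄)² = 683.4255
r_2 = 55.5764 / 683.4255 = 0.081

0.081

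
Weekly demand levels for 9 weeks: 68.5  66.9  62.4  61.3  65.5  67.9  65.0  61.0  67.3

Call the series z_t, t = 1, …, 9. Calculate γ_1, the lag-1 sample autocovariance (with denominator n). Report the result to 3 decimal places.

Mean z̄ = (68.5 + 66.9 + 62.4 + 61.3 + 65.5 + 67.9 + 65.0 + 61.0 + 67.3)/9 = 65.0889
Σ_{t=1}^{8}(z_t−z̄)(z_{t+1}−z̄) = 2.1665
γ_1 = 2.1665 / 9 = 0.241

0.241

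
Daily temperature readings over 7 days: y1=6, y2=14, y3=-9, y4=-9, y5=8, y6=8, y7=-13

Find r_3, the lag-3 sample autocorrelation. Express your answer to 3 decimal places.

0.157

Mean ȳ = (6 + 14 − 9 − 9 + 8 + 8 − 13)/7 = 0.7143
Deviations from mean: 5.2857, 13.2857, -9.7143, -9.7143, 7.2857, 7.2857, -13.7143
Numerator Σ_{t=1}^{4}(y_t−ȳ)(y_{t+3}−ȳ) = 107.8980
Denominator Σ(y_t−ȳ)² = 687.4286
r_3 = 107.8980 / 687.4286 = 0.157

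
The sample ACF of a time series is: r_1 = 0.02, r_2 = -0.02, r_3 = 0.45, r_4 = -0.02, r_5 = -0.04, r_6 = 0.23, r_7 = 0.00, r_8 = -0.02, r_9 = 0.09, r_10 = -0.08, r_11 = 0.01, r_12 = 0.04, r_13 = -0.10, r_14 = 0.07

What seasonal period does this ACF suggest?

The largest autocorrelation is r_3 = 0.45, with a weaker echo at lag 6 (0.23); the remaining lags stay at or below 0.09.
The dominant spike at lag 3 indicates a seasonal period of 3.

3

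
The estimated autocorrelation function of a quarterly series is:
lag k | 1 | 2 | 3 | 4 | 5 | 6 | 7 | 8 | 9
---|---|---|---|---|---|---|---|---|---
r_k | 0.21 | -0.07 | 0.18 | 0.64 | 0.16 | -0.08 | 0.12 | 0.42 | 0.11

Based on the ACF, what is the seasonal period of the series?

4

The largest autocorrelation is r_4 = 0.64, with a weaker echo at lag 8 (0.42); the remaining lags stay at or below 0.21.
The dominant spike at lag 4 indicates a seasonal period of 4.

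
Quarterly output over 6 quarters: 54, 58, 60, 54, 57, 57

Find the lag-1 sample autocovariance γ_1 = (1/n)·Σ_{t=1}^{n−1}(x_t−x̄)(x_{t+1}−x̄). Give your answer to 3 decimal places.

-1.463

Mean x̄ = (54 + 58 + 60 + 54 + 57 + 57)/6 = 56.6667
Deviations: -2.6667, 1.3333, 3.3333, -2.6667, 0.3333, 0.3333
Σ_{t=1}^{5}(x_t−x̄)(x_{t+1}−x̄) = -8.7778
γ_1 = -8.7778 / 6 = -1.463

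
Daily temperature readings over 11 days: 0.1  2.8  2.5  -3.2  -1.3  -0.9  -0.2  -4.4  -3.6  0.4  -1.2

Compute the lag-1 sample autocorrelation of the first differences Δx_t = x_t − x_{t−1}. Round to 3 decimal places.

-0.232

First differences Δx: 2.7, -0.3, -5.7, 1.9, 0.4, 0.7, -4.2, 0.8, 4.0, -1.6
Mean of differences = -0.1300
Numerator Σ(Δx_t−Δx̄)(Δx_{t+1}−Δx̄) = -18.7189
Denominator Σ(Δx_t−Δx̄)² = 80.8010
r_1(Δx) = -18.7189 / 80.8010 = -0.232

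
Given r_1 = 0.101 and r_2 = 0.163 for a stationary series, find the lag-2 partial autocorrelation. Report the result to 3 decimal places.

0.154

φ_{22} = (r_2 − r_1²) / (1 − r_1²)
r_1² = (0.101)² = 0.010201
Numerator = 0.163 − 0.0102 = 0.1528; denominator = 1 − 0.0102 = 0.9898
φ_{22} = 0.1528 / 0.9898 = 0.154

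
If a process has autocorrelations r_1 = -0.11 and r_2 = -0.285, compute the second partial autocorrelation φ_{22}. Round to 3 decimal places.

φ_{22} = (r_2 − r_1²) / (1 − r_1²)
r_1² = (-0.11)² = 0.0121
Numerator = -0.285 − 0.0121 = -0.2971; denominator = 1 − 0.0121 = 0.9879
φ_{22} = -0.2971 / 0.9879 = -0.301

-0.301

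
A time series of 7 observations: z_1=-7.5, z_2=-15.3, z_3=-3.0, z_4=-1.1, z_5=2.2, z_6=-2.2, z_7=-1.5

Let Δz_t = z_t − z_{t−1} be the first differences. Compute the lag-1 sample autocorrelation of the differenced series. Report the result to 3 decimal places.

First differences Δz: -7.8, 12.3, 1.9, 3.3, -4.4, 0.7
Mean of differences = 1.0000
Numerator Σ(Δz_t−Δz̄)(Δz_{t+1}−Δz̄) = -98.0000
Denominator Σ(Δz_t−Δz̄)² = 240.4800
r_1(Δz) = -98.0000 / 240.4800 = -0.408

-0.408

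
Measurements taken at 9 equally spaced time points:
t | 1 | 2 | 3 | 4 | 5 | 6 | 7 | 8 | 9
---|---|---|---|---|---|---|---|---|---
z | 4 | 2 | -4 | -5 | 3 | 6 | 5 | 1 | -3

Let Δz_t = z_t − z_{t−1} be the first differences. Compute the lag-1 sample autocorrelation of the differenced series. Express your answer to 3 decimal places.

0.350

First differences Δz: -2, -6, -1, 8, 3, -1, -4, -4
Mean of differences = -0.8750
Numerator Σ(Δz_t−Δz̄)(Δz_{t+1}−Δz̄) = 49.3594
Denominator Σ(Δz_t−Δz̄)² = 140.8750
r_1(Δz) = 49.3594 / 140.8750 = 0.350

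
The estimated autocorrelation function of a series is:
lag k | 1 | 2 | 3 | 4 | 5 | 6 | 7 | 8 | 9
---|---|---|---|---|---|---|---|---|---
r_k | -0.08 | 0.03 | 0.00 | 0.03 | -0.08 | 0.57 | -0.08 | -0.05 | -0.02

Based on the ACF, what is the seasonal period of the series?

The largest autocorrelation is r_6 = 0.57; the remaining lags stay at or below 0.03.
The dominant spike at lag 6 indicates a seasonal period of 6.

6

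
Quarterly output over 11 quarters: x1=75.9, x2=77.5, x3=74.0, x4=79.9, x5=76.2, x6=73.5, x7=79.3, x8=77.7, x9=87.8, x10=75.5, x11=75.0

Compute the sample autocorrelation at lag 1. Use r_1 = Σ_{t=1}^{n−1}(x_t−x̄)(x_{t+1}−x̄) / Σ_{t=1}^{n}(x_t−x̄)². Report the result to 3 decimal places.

-0.169

Mean x̄ = (75.9 + 77.5 + 74.0 + 79.9 + 76.2 + 73.5 + 79.3 + 77.7 + 87.8 + 75.5 + 75.0)/11 = 77.4818
Numerator Σ_{t=1}^{10}(x_t−x̄)(x_{t+1}−x̄) = -26.6294
Denominator Σ(x_t−x̄)² = 157.8764
r_1 = -26.6294 / 157.8764 = -0.169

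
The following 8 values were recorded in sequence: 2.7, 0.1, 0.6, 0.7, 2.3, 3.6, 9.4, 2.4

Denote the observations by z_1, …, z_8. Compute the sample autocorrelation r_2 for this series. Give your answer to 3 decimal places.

Mean z̄ = (2.7 + 0.1 + 0.6 + 0.7 + 2.3 + 3.6 + 9.4 + 2.4)/8 = 2.7250
Deviations from mean: -0.0250, -2.6250, -2.1250, -2.0250, -0.4250, 0.8750, 6.6750, -0.3250
Numerator Σ_{t=1}^{6}(z_t−z̄)(z_{t+2}−z̄) = 1.3788
Denominator Σ(z_t−z̄)² = 61.1150
r_2 = 1.3788 / 61.1150 = 0.023

0.023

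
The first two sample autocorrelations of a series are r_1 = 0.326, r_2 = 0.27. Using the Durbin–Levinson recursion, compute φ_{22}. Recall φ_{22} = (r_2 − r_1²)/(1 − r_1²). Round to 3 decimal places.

φ_{22} = (r_2 − r_1²) / (1 − r_1²)
r_1² = (0.326)² = 0.106276
Numerator = 0.27 − 0.1063 = 0.1637; denominator = 1 − 0.1063 = 0.8937
φ_{22} = 0.1637 / 0.8937 = 0.183

0.183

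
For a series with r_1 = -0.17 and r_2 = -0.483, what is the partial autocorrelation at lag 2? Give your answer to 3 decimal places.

-0.527

φ_{22} = (r_2 − r_1²) / (1 − r_1²)
r_1² = (-0.17)² = 0.0289
Numerator = -0.483 − 0.0289 = -0.5119; denominator = 1 − 0.0289 = 0.9711
φ_{22} = -0.5119 / 0.9711 = -0.527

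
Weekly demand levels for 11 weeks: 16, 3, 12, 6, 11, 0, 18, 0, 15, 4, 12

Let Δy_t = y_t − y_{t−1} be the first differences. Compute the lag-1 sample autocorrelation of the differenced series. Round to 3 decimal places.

-0.874

First differences Δy: -13, 9, -6, 5, -11, 18, -18, 15, -11, 8
Mean of differences = -0.4000
Numerator Σ(Δy_t−Δȳ)(Δy_{t+1}−Δȳ) = -1300.7600
Denominator Σ(Δy_t−Δȳ)² = 1488.4000
r_1(Δy) = -1300.7600 / 1488.4000 = -0.874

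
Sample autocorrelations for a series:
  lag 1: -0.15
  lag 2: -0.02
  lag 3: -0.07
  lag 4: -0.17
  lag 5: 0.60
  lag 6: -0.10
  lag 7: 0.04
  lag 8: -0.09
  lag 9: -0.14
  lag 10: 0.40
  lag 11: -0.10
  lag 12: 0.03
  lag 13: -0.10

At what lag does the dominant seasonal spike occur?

5

The largest autocorrelation is r_5 = 0.60, with a weaker echo at lag 10 (0.40); the remaining lags stay at or below 0.04.
The dominant spike at lag 5 indicates a seasonal period of 5.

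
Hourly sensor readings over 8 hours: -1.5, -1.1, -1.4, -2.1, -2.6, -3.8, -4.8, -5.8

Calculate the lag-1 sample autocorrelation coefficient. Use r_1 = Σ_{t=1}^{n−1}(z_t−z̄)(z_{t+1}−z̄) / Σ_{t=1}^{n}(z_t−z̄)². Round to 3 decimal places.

0.647

Mean z̄ = (-1.5 − 1.1 − 1.4 − 2.1 − 2.6 − 3.8 − 4.8 − 5.8)/8 = -2.8875
Deviations from mean: 1.3875, 1.7875, 1.4875, 0.7875, 0.2875, -0.9125, -1.9125, -2.9125
Numerator Σ_{t=1}^{7}(z_t−z̄)(z_{t+1}−z̄) = 13.5898
Denominator Σ(z_t−z̄)² = 21.0088
r_1 = 13.5898 / 21.0088 = 0.647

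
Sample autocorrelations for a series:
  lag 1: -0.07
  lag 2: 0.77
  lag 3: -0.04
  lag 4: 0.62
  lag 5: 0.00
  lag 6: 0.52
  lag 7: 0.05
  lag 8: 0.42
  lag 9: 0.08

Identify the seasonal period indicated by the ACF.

2

The largest autocorrelation is r_2 = 0.77, with weaker echoes at lags 4 (0.62), 6 (0.52) and 8 (0.42); the remaining lags stay at or below 0.08.
The dominant spike at lag 2 indicates a seasonal period of 2.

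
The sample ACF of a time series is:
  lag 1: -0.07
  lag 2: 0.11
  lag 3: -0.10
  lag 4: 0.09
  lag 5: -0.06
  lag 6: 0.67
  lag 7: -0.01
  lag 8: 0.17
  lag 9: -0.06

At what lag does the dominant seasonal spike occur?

The largest autocorrelation is r_6 = 0.67; the remaining lags stay at or below 0.17.
The dominant spike at lag 6 indicates a seasonal period of 6.

6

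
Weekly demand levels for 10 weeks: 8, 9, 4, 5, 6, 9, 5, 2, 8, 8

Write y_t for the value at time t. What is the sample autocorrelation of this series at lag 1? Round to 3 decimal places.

Mean ȳ = (8 + 9 + 4 + 5 + 6 + 9 + 5 + 2 + 8 + 8)/10 = 6.4000
Numerator Σ_{t=1}^{9}(y_t−ȳ)(y_{t+1}−ȳ) = -1.1600
Denominator Σ(y_t−ȳ)² = 50.4000
r_1 = -1.1600 / 50.4000 = -0.023

-0.023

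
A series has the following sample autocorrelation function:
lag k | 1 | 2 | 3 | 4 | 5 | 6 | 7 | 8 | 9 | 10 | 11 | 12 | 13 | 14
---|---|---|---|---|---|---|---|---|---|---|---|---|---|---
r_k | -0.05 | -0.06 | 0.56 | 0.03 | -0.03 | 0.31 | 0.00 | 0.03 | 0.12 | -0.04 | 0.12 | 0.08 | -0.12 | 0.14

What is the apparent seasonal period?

3

The largest autocorrelation is r_3 = 0.56, with a weaker echo at lag 6 (0.31); the remaining lags stay at or below 0.14.
The dominant spike at lag 3 indicates a seasonal period of 3.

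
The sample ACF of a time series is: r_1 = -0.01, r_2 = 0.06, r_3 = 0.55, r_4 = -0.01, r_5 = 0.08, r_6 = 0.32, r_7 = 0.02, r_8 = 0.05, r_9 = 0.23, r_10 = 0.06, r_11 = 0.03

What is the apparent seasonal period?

3

The largest autocorrelation is r_3 = 0.55, with weaker echoes at lags 6 (0.32) and 9 (0.23); the remaining lags stay at or below 0.08.
The dominant spike at lag 3 indicates a seasonal period of 3.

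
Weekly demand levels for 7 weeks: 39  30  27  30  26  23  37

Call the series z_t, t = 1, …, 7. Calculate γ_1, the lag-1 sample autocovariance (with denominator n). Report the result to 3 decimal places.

Mean z̄ = (39 + 30 + 27 + 30 + 26 + 23 + 37)/7 = 30.2857
Deviations: 8.7143, -0.2857, -3.2857, -0.2857, -4.2857, -7.2857, 6.7143
Σ_{t=1}^{6}(z_t−z̄)(z_{t+1}−z̄) = -17.0816
γ_1 = -17.0816 / 7 = -2.440

-2.440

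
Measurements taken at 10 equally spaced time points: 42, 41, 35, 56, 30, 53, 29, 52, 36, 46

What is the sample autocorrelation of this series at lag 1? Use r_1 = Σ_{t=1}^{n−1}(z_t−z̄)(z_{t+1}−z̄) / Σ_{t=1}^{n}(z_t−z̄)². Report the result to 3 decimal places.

-0.899

Mean z̄ = (42 + 41 + 35 + 56 + 30 + 53 + 29 + 52 + 36 + 46)/10 = 42.0000
Numerator Σ_{t=1}^{9}(z_t−z̄)(z_{t+1}−z̄) = -748.0000
Denominator Σ(z_t−z̄)² = 832.0000
r_1 = -748.0000 / 832.0000 = -0.899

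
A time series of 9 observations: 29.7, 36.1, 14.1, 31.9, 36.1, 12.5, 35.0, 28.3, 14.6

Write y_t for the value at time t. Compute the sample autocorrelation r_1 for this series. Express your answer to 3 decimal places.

Mean ȳ = (29.7 + 36.1 + 14.1 + 31.9 + 36.1 + 12.5 + 35.0 + 28.3 + 14.6)/9 = 26.4778
Numerator Σ_{t=1}^{8}(y_t−ȳ)(y_{t+1}−ȳ) = -362.7716
Denominator Σ(y_t−ȳ)² = 790.5756
r_1 = -362.7716 / 790.5756 = -0.459

-0.459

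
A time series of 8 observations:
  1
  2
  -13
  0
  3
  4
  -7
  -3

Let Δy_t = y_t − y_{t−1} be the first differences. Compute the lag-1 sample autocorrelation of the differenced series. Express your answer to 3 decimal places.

-0.423

First differences Δy: 1, -15, 13, 3, 1, -11, 4
Mean of differences = -0.5714
Numerator Σ(Δy_t−Δȳ)(Δy_{t+1}−Δȳ) = -228.4694
Denominator Σ(Δy_t−Δȳ)² = 539.7143
r_1(Δy) = -228.4694 / 539.7143 = -0.423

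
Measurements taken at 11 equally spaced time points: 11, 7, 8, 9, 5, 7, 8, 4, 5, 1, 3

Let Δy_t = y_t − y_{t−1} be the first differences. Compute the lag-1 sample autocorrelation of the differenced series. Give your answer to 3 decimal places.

First differences Δy: -4, 1, 1, -4, 2, 1, -4, 1, -4, 2
Mean of differences = -0.8000
Numerator Σ(Δy_t−Δȳ)(Δy_{t+1}−Δȳ) = -38.4400
Denominator Σ(Δy_t−Δȳ)² = 69.6000
r_1(Δy) = -38.4400 / 69.6000 = -0.552

-0.552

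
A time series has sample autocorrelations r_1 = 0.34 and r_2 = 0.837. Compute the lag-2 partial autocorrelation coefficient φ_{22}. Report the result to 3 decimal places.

φ_{22} = (r_2 − r_1²) / (1 − r_1²)
r_1² = (0.34)² = 0.1156
Numerator = 0.837 − 0.1156 = 0.7214; denominator = 1 − 0.1156 = 0.8844
φ_{22} = 0.7214 / 0.8844 = 0.816

0.816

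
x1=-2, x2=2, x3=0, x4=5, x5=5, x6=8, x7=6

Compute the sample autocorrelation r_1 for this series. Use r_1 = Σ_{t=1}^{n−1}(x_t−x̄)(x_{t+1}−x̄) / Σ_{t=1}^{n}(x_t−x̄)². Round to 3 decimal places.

0.379

Mean x̄ = (-2 + 2 + 0 + 5 + 5 + 8 + 6)/7 = 3.4286
Numerator Σ_{t=1}^{6}(x_t−x̄)(x_{t+1}−x̄) = 28.6735
Denominator Σ(x_t−x̄)² = 75.7143
r_1 = 28.6735 / 75.7143 = 0.379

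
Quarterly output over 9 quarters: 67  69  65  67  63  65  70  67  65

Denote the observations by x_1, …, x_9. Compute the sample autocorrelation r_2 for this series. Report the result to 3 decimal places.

-0.350

Mean x̄ = (67 + 69 + 65 + 67 + 63 + 65 + 70 + 67 + 65)/9 = 66.4444
Numerator Σ_{t=1}^{7}(x_t−x̄)(x_{t+2}−x̄) = -13.3951
Denominator Σ(x_t−x̄)² = 38.2222
r_2 = -13.3951 / 38.2222 = -0.350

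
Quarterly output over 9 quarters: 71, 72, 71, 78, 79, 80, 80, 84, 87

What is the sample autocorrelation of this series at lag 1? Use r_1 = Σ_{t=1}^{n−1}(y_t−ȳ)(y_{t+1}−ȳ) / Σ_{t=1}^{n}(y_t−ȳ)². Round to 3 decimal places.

0.600

Mean ȳ = (71 + 72 + 71 + 78 + 79 + 80 + 80 + 84 + 87)/9 = 78.0000
Numerator Σ_{t=1}^{8}(y_t−ȳ)(y_{t+1}−ȳ) = 156.0000
Denominator Σ(y_t−ȳ)² = 260.0000
r_1 = 156.0000 / 260.0000 = 0.600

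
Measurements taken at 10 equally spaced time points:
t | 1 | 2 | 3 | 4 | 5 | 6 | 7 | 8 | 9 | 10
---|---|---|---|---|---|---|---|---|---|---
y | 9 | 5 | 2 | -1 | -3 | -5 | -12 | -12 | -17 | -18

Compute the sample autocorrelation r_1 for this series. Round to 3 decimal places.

Mean ȳ = (9 + 5 + 2 − 1 − 3 − 5 − 12 − 12 − 17 − 18)/10 = -5.2000
Numerator Σ_{t=1}^{9}(y_t−ȳ)(y_{t+1}−ȳ) = 534.3600
Denominator Σ(y_t−ȳ)² = 775.6000
r_1 = 534.3600 / 775.6000 = 0.689

0.689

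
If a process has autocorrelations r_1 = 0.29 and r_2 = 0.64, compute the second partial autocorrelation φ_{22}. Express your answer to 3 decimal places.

0.607

φ_{22} = (r_2 − r_1²) / (1 − r_1²)
r_1² = (0.29)² = 0.0841
Numerator = 0.64 − 0.0841 = 0.5559; denominator = 1 − 0.0841 = 0.9159
φ_{22} = 0.5559 / 0.9159 = 0.607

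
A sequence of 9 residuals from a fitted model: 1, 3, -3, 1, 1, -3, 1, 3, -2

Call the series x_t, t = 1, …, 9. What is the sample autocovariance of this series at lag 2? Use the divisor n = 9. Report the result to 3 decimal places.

-1.715

Mean x̄ = (1 + 3 − 3 + 1 + 1 − 3 + 1 + 3 − 2)/9 = 0.2222
Σ_{t=1}^{7}(x_t−x̄)(x_{t+2}−x̄) = -15.4321
γ_2 = -15.4321 / 9 = -1.715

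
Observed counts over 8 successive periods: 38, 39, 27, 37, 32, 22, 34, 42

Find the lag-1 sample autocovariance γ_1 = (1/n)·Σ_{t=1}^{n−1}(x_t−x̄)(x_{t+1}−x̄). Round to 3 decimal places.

Mean x̄ = (38 + 39 + 27 + 37 + 32 + 22 + 34 + 42)/8 = 33.8750
Deviations: 4.1250, 5.1250, -6.8750, 3.1250, -1.8750, -11.8750, 0.1250, 8.1250
Σ_{t=1}^{7}(x_t−x̄)(x_{t+1}−x̄) = -19.6406
γ_1 = -19.6406 / 8 = -2.455

-2.455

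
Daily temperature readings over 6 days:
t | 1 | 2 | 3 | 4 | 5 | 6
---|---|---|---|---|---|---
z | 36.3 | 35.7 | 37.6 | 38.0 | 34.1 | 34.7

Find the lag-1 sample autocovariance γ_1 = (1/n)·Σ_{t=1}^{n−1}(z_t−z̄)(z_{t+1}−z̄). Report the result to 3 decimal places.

Mean z̄ = (36.3 + 35.7 + 37.6 + 38.0 + 34.1 + 34.7)/6 = 36.0667
Deviations: 0.2333, -0.3667, 1.5333, 1.9333, -1.9667, -1.3667
Σ_{t=1}^{5}(z_t−z̄)(z_{t+1}−z̄) = 1.2022
γ_1 = 1.2022 / 6 = 0.200

0.200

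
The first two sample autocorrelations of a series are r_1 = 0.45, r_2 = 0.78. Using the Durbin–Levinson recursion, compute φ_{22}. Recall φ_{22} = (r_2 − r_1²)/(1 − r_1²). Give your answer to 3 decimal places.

φ_{22} = (r_2 − r_1²) / (1 − r_1²)
r_1² = (0.45)² = 0.2025
Numerator = 0.78 − 0.2025 = 0.5775; denominator = 1 − 0.2025 = 0.7975
φ_{22} = 0.5775 / 0.7975 = 0.724

0.724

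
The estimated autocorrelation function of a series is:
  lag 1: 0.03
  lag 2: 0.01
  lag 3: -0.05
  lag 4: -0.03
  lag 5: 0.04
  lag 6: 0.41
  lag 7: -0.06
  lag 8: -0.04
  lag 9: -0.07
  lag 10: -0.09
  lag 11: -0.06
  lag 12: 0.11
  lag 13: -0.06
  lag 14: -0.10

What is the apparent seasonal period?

6

The largest autocorrelation is r_6 = 0.41; the remaining lags stay at or below 0.11.
The dominant spike at lag 6 indicates a seasonal period of 6.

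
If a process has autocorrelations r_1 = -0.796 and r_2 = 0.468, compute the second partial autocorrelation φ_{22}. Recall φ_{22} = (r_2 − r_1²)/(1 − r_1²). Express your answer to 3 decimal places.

-0.452

φ_{22} = (r_2 − r_1²) / (1 − r_1²)
r_1² = (-0.796)² = 0.633616
Numerator = 0.468 − 0.6336 = -0.1656; denominator = 1 − 0.6336 = 0.3664
φ_{22} = -0.1656 / 0.3664 = -0.452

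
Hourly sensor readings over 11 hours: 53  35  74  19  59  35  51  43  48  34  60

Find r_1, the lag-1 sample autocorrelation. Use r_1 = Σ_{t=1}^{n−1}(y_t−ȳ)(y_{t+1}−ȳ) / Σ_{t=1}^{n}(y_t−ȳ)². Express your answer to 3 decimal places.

Mean ȳ = (53 + 35 + 74 + 19 + 59 + 35 + 51 + 43 + 48 + 34 + 60)/11 = 46.4545
Numerator Σ_{t=1}^{10}(y_t−ȳ)(y_{t+1}−ȳ) = -1895.9339
Denominator Σ(y_t−ȳ)² = 2348.7273
r_1 = -1895.9339 / 2348.7273 = -0.807

-0.807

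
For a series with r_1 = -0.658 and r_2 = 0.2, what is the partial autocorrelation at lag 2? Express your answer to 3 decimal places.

-0.411

φ_{22} = (r_2 − r_1²) / (1 − r_1²)
r_1² = (-0.658)² = 0.432964
Numerator = 0.2 − 0.4330 = -0.2330; denominator = 1 − 0.4330 = 0.5670
φ_{22} = -0.2330 / 0.5670 = -0.411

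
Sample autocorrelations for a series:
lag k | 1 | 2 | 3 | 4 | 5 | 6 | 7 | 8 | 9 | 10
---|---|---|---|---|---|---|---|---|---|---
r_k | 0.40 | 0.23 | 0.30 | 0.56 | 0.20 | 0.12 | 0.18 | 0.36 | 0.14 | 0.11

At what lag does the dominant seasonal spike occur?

The largest autocorrelation is r_4 = 0.56; the remaining lags stay at or below 0.40. The elevated value at lag 1 (0.40), dropping to 0.23 at lag 2, reflects decaying short-term dependence rather than seasonality.
The dominant spike at lag 4 indicates a seasonal period of 4.

4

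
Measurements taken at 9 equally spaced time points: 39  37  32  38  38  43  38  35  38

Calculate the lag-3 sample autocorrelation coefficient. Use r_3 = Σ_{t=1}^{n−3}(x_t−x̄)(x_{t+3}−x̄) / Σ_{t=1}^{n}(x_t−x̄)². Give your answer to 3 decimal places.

Mean x̄ = (39 + 37 + 32 + 38 + 38 + 43 + 38 + 35 + 38)/9 = 37.5556
Σ(x_t−x̄)(x_{t+3}−x̄) = (0.6420) + (-0.2469) + (-30.2469) + (0.1975) + (-1.1358) + (2.4198) = -28.3704
Denominator Σ(x_t−x̄)² = 70.2222
r_3 = -28.3704 / 70.2222 = -0.404

-0.404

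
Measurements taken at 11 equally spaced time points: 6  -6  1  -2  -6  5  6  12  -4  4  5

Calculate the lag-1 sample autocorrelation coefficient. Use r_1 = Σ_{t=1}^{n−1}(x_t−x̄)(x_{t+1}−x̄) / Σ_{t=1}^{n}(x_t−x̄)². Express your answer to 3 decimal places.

-0.080

Mean x̄ = (6 − 6 + 1 − 2 − 6 + 5 + 6 + 12 − 4 + 4 + 5)/11 = 1.9091
Numerator Σ_{t=1}^{10}(x_t−x̄)(x_{t+1}−x̄) = -26.7355
Denominator Σ(x_t−x̄)² = 334.9091
r_1 = -26.7355 / 334.9091 = -0.080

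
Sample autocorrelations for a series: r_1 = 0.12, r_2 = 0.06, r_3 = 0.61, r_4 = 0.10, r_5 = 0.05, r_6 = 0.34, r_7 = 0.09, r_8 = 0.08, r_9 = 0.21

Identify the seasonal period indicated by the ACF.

The largest autocorrelation is r_3 = 0.61, with weaker echoes at lags 6 (0.34) and 9 (0.21); the remaining lags stay at or below 0.12.
The dominant spike at lag 3 indicates a seasonal period of 3.

3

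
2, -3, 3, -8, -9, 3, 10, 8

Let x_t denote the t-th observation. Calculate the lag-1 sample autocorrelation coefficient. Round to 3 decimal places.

Mean x̄ = (2 − 3 + 3 − 8 − 9 + 3 + 10 + 8)/8 = 0.7500
Deviations from mean: 1.2500, -3.7500, 2.2500, -8.7500, -9.7500, 2.2500, 9.2500, 7.2500
Σ(x_t−x̄)(x_{t+1}−x̄) = (-4.6875) + (-8.4375) + (-19.6875) + (85.3125) + (-21.9375) + (20.8125) + (67.0625) = 118.4375
Denominator Σ(x_t−x̄)² = 335.5000
r_1 = 118.4375 / 335.5000 = 0.353

0.353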